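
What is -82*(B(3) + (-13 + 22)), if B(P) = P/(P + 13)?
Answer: -6027/8 ≈ -753.38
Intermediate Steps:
B(P) = P/(13 + P)
-82*(B(3) + (-13 + 22)) = -82*(3/(13 + 3) + (-13 + 22)) = -82*(3/16 + 9) = -82*147/16 = -6027/8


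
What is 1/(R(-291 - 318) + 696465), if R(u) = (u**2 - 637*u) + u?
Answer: 1/1454670 ≈ 6.8744e-7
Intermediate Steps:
R(u) = u**2 - 636*u
1/(R(-291 - 318) + 696465) = 1/((-291 - 318)*(-636 + (-291 - 318)) + 696465) = 1/(-609*(-636 - 609) + 696465) = 1/(-609*(-1245) + 696465) = 1/(758205 + 696465) = 1/1454670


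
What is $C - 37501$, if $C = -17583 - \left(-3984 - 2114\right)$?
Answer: $-48986$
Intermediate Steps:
$C = -11485$ ($C = -17583 - -6098 = -17583 + 6098 = -11485$)
$C - 37501 = -11485 - 37501 = -48986$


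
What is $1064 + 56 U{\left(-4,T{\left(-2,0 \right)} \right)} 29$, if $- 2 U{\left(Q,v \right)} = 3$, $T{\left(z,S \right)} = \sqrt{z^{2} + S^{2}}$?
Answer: $-1372$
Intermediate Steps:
$T{\left(z,S \right)} = \sqrt{S^{2} + z^{2}}$
$U{\left(Q,v \right)} = - \frac{3}{2}$ ($U{\left(Q,v \right)} = \left(- \frac{1}{2}\right) 3 = - \frac{3}{2}$)
$1064 + 56 U{\left(-4,T{\left(-2,0 \right)} \right)} 29 = 1064 + 56 \left(\left(- \frac{3}{2}\right) 29\right) = 1064 + 56 \left(- \frac{87}{2}\right) = 1064 - 2436 = -1372$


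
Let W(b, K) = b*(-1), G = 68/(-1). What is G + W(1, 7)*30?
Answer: -98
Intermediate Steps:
G = -68 (G = 68*(-1) = -68)
W(b, K) = -b
G + W(1, 7)*30 = -68 - 1*1*30 = -68 - 1*30 = -68 - 30 = -98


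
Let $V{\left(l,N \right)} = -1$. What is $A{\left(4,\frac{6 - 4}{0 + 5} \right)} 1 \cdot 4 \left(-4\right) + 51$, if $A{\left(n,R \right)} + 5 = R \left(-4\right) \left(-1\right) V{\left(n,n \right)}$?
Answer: $\frac{783}{5} \approx 156.6$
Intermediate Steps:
$A{\left(n,R \right)} = -5 - 4 R$ ($A{\left(n,R \right)} = -5 + R \left(-4\right) \left(-1\right) \left(-1\right) = -5 + - 4 R \left(-1\right) \left(-1\right) = -5 + 4 R \left(-1\right) = -5 - 4 R$)
$A{\left(4,\frac{6 - 4}{0 + 5} \right)} 1 \cdot 4 \left(-4\right) + 51 = \left(-5 - 4 \frac{6 - 4}{0 + 5}\right) 1 \cdot 4 \left(-4\right) + 51 = \left(-5 - 4 \cdot \frac{2}{5}\right) 4 \left(-4\right) + 51 = \left(-5 - 4 \cdot 2 \cdot \frac{1}{5}\right) \left(-16\right) + 51 = \left(-5 - \frac{8}{5}\right) \left(-16\right) + 51 = \left(- \frac{33}{5}\right) \left(-16\right) + 51 = \frac{528}{5} + 51 = \frac{783}{5}$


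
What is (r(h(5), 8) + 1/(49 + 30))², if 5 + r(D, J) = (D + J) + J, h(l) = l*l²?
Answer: 115455025/6241 ≈ 18499.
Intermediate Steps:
h(l) = l³
r(D, J) = -5 + D + 2*J (r(D, J) = -5 + ((D + J) + J) = -5 + (D + 2*J) = -5 + D + 2*J)
(r(h(5), 8) + 1/(49 + 30))² = ((-5 + 5³ + 2*8) + 1/(49 + 30))² = ((-5 + 125 + 16) + 1/79)² = (136 + 1/79)² = (10745/79)² = 115455025/6241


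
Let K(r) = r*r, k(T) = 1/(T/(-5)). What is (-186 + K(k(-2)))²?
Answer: 516961/16 ≈ 32310.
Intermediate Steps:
k(T) = -5/T (k(T) = 1/(T*(-⅕)) = 1/(-T/5) = -5/T)
K(r) = r²
(-186 + K(k(-2)))² = (-186 + (-5/(-2))²)² = (-186 + (-5*(-½))²)² = (-186 + (5/2)²)² = (-186 + 25/4)² = (-719/4)² = 516961/16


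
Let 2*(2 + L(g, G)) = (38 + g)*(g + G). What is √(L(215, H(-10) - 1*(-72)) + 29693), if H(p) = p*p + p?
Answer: √309526/2 ≈ 278.18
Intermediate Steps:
H(p) = p + p² (H(p) = p² + p = p + p²)
L(g, G) = -2 + (38 + g)*(G + g)/2 (L(g, G) = -2 + ((38 + g)*(g + G))/2 = -2 + ((38 + g)*(G + g))/2 = -2 + (38 + g)*(G + g)/2)
√(L(215, H(-10) - 1*(-72)) + 29693) = √((-2 + (½)*215² + 19*(-10*(1 - 10) - 1*(-72)) + 19*215 + (½)*(-10*(1 - 10) - 1*(-72))*215) + 29693) = √((-2 + (½)*46225 + 19*(-10*(-9) + 72) + 4085 + (½)*(-10*(-9) + 72)*215) + 29693) = √((-2 + 46225/2 + 19*(90 + 72) + 4085 + (½)*(90 + 72)*215) + 29693) = √((-2 + 46225/2 + 19*162 + 4085 + (½)*162*215) + 29693) = √((-2 + 46225/2 + 3078 + 4085 + 17415) + 29693) = √(95377/2 + 29693) = √(154763/2) = √309526/2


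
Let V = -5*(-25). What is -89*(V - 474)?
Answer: 31061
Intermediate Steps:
V = 125
-89*(V - 474) = -89*(125 - 474) = -89*(-349) = 31061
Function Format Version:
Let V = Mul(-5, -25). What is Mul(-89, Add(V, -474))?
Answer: 31061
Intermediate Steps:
V = 125
Mul(-89, Add(V, -474)) = Mul(-89, Add(125, -474)) = Mul(-89, -349) = 31061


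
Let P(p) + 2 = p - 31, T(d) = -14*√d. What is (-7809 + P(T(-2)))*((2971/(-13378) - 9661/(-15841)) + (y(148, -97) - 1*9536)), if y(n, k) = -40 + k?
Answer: 8037378195884547/105960449 + 2049828665107*I*√2/15137207 ≈ 7.5853e+7 + 1.9151e+5*I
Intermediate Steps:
P(p) = -33 + p (P(p) = -2 + (p - 31) = -2 + (-31 + p) = -33 + p)
(-7809 + P(T(-2)))*((2971/(-13378) - 9661/(-15841)) + (y(148, -97) - 1*9536)) = (-7809 + (-33 - 14*I*√2))*((2971/(-13378) - 9661/(-15841)) + ((-40 - 97) - 1*9536)) = (-7809 + (-33 - 14*I*√2))*((2971*(-1/13378) - 9661*(-1/15841)) + (-137 - 9536)) = (-7809 + (-33 - 14*I*√2))*((-2971/13378 + 9661/15841) - 9673) = (-7842 - 14*I*√2)*(82181247/211920898 - 9673) = (-7842 - 14*I*√2)*(-2049828665107/211920898) = 8037378195884547/105960449 + 2049828665107*I*√2/15137207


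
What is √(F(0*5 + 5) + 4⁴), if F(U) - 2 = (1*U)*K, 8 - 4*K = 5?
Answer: √1047/2 ≈ 16.179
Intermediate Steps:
K = ¾ (K = 2 - ¼*5 = 2 - 5/4 = ¾ ≈ 0.75000)
F(U) = 2 + 3*U/4 (F(U) = 2 + (1*U)*(¾) = 2 + U*(¾) = 2 + 3*U/4)
√(F(0*5 + 5) + 4⁴) = √((2 + 3*(0*5 + 5)/4) + 4⁴) = √((2 + 3*(0 + 5)/4) + 256) = √((2 + (¾)*5) + 256) = √((2 + 15/4) + 256) = √(23/4 + 256) = √(1047/4) = √1047/2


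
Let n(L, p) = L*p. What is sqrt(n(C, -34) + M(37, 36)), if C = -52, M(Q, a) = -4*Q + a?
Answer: 6*sqrt(46) ≈ 40.694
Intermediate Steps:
M(Q, a) = a - 4*Q
sqrt(n(C, -34) + M(37, 36)) = sqrt(-52*(-34) + (36 - 4*37)) = sqrt(1768 + (36 - 148)) = sqrt(1768 - 112) = sqrt(1656) = 6*sqrt(46)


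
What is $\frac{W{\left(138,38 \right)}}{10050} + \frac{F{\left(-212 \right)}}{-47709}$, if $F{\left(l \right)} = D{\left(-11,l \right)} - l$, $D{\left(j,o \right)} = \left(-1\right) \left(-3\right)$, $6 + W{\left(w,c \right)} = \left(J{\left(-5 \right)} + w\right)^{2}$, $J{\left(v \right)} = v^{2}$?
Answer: $\frac{421711139}{159825150} \approx 2.6386$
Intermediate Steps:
$W{\left(w,c \right)} = -6 + \left(25 + w\right)^{2}$ ($W{\left(w,c \right)} = -6 + \left(\left(-5\right)^{2} + w\right)^{2} = -6 + \left(25 + w\right)^{2}$)
$D{\left(j,o \right)} = 3$
$F{\left(l \right)} = 3 - l$
$\frac{W{\left(138,38 \right)}}{10050} + \frac{F{\left(-212 \right)}}{-47709} = \frac{-6 + \left(25 + 138\right)^{2}}{10050} + \frac{3 - -212}{-47709} = \left(-6 + 163^{2}\right) \frac{1}{10050} + \left(3 + 212\right) \left(- \frac{1}{47709}\right) = \left(-6 + 26569\right) \frac{1}{10050} + 215 \left(- \frac{1}{47709}\right) = 26563 \cdot \frac{1}{10050} - \frac{215}{47709} = \frac{26563}{10050} - \frac{215}{47709} = \frac{421711139}{159825150}$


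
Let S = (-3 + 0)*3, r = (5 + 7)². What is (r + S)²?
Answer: 18225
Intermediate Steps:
r = 144 (r = 12² = 144)
S = -9 (S = -3*3 = -9)
(r + S)² = (144 - 9)² = 135² = 18225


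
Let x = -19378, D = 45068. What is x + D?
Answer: 25690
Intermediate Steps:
x + D = -19378 + 45068 = 25690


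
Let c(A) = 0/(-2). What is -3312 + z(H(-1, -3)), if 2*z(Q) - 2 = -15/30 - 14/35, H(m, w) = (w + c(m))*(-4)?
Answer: -66229/20 ≈ -3311.4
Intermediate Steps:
c(A) = 0 (c(A) = 0*(-½) = 0)
H(m, w) = -4*w (H(m, w) = (w + 0)*(-4) = w*(-4) = -4*w)
z(Q) = 11/20 (z(Q) = 1 + (-15/30 - 14/35)/2 = 1 + (-15*1/30 - 14*1/35)/2 = 1 + (-½ - ⅖)/2 = 1 + (½)*(-9/10) = 1 - 9/20 = 11/20)
-3312 + z(H(-1, -3)) = -3312 + 11/20 = -66229/20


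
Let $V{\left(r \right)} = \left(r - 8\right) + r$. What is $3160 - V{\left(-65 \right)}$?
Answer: $3298$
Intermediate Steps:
$V{\left(r \right)} = -8 + 2 r$ ($V{\left(r \right)} = \left(-8 + r\right) + r = -8 + 2 r$)
$3160 - V{\left(-65 \right)} = 3160 - \left(-8 + 2 \left(-65\right)\right) = 3160 - \left(-8 - 130\right) = 3160 - -138 = 3160 + 138 = 3298$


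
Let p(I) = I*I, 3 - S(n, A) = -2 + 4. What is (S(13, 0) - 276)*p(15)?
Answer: -61875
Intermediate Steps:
S(n, A) = 1 (S(n, A) = 3 - (-2 + 4) = 3 - 1*2 = 3 - 2 = 1)
p(I) = I**2
(S(13, 0) - 276)*p(15) = (1 - 276)*15**2 = -275*225 = -61875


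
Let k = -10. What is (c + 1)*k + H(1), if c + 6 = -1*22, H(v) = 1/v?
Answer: 271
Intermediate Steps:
c = -28 (c = -6 - 1*22 = -6 - 22 = -28)
(c + 1)*k + H(1) = (-28 + 1)*(-10) + 1/1 = -27*(-10) + 1 = 270 + 1 = 271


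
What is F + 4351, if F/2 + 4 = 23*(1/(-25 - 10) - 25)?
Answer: 111709/35 ≈ 3191.7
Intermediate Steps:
F = -40576/35 (F = -8 + 2*(23*(1/(-25 - 10) - 25)) = -8 + 2*(23*(1/(-35) - 25)) = -8 + 2*(23*(-1/35 - 25)) = -8 + 2*(23*(-876/35)) = -8 + 2*(-20148/35) = -8 - 40296/35 = -40576/35 ≈ -1159.3)
F + 4351 = -40576/35 + 4351 = 111709/35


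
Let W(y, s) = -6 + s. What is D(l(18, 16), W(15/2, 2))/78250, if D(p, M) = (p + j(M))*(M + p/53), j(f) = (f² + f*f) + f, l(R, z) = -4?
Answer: -2592/2073625 ≈ -0.0012500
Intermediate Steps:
j(f) = f + 2*f² (j(f) = (f² + f²) + f = 2*f² + f = f + 2*f²)
D(p, M) = (M + p/53)*(p + M*(1 + 2*M)) (D(p, M) = (p + M*(1 + 2*M))*(M + p/53) = (M + p/53)*(p + M*(1 + 2*M)))
D(l(18, 16), W(15/2, 2))/78250 = ((-6 + 2)² + 2*(-6 + 2)³ + (1/53)*(-4)² + (2/53)*(-4)*(-6 + 2)² + (54/53)*(-6 + 2)*(-4))/78250 = ((-4)² + 2*(-4)³ + (1/53)*16 + (2/53)*(-4)*(-4)² + (54/53)*(-4)*(-4))*(1/78250) = (16 + 2*(-64) + 16/53 + (2/53)*(-4)*16 + 864/53)*(1/78250) = (16 - 128 + 16/53 - 128/53 + 864/53)*(1/78250) = -5184/53*1/78250 = -2592/2073625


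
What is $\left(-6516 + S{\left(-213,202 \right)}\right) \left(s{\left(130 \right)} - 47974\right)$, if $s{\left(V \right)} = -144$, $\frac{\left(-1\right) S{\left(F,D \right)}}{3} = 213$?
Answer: $344284290$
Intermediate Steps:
$S{\left(F,D \right)} = -639$ ($S{\left(F,D \right)} = \left(-3\right) 213 = -639$)
$\left(-6516 + S{\left(-213,202 \right)}\right) \left(s{\left(130 \right)} - 47974\right) = \left(-6516 - 639\right) \left(-144 - 47974\right) = \left(-7155\right) \left(-48118\right) = 344284290$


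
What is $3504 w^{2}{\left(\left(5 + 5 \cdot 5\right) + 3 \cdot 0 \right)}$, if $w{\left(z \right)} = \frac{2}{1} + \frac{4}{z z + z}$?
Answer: $\frac{1014552832}{72075} \approx 14076.0$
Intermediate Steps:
$w{\left(z \right)} = 2 + \frac{4}{z + z^{2}}$ ($w{\left(z \right)} = 2 \cdot 1 + \frac{4}{z^{2} + z} = 2 + \frac{4}{z + z^{2}}$)
$3504 w^{2}{\left(\left(5 + 5 \cdot 5\right) + 3 \cdot 0 \right)} = 3504 \left(\frac{2 \left(2 + \left(\left(5 + 5 \cdot 5\right) + 3 \cdot 0\right) + \left(\left(5 + 5 \cdot 5\right) + 3 \cdot 0\right)^{2}\right)}{\left(\left(5 + 5 \cdot 5\right) + 3 \cdot 0\right) \left(1 + \left(\left(5 + 5 \cdot 5\right) + 3 \cdot 0\right)\right)}\right)^{2} = 3504 \left(\frac{2 \left(2 + \left(\left(5 + 25\right) + 0\right) + \left(\left(5 + 25\right) + 0\right)^{2}\right)}{\left(\left(5 + 25\right) + 0\right) \left(1 + \left(\left(5 + 25\right) + 0\right)\right)}\right)^{2} = 3504 \left(\frac{2 \left(2 + \left(30 + 0\right) + \left(30 + 0\right)^{2}\right)}{\left(30 + 0\right) \left(1 + \left(30 + 0\right)\right)}\right)^{2} = 3504 \left(\frac{2 \left(2 + 30 + 30^{2}\right)}{30 \left(1 + 30\right)}\right)^{2} = 3504 \left(2 \cdot \frac{1}{30} \cdot \frac{1}{31} \left(2 + 30 + 900\right)\right)^{2} = 3504 \left(2 \cdot \frac{1}{30} \cdot \frac{1}{31} \cdot 932\right)^{2} = 3504 \left(\frac{932}{465}\right)^{2} = 3504 \cdot \frac{868624}{216225} = \frac{1014552832}{72075}$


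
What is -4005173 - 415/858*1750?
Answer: -1718582342/429 ≈ -4.0060e+6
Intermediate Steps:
-4005173 - 415/858*1750 = -4005173 - 415*(1/858)*1750 = -4005173 - 415*1750/858 = -4005173 - 1*363125/429 = -4005173 - 363125/429 = -1718582342/429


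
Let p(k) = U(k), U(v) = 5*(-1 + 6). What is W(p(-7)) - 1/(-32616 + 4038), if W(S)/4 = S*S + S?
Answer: 74302801/28578 ≈ 2600.0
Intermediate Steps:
U(v) = 25 (U(v) = 5*5 = 25)
p(k) = 25
W(S) = 4*S + 4*S**2 (W(S) = 4*(S*S + S) = 4*(S**2 + S) = 4*(S + S**2) = 4*S + 4*S**2)
W(p(-7)) - 1/(-32616 + 4038) = 4*25*(1 + 25) - 1/(-32616 + 4038) = 4*25*26 - 1/(-28578) = 2600 - 1*(-1/28578) = 2600 + 1/28578 = 74302801/28578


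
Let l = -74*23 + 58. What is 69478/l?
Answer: -34739/822 ≈ -42.262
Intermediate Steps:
l = -1644 (l = -1702 + 58 = -1644)
69478/l = 69478/(-1644) = 69478*(-1/1644) = -34739/822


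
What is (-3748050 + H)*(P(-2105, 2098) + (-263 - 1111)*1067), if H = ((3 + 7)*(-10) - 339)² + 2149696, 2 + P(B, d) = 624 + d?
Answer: 2056916182954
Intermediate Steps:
P(B, d) = 622 + d (P(B, d) = -2 + (624 + d) = 622 + d)
H = 2342417 (H = (10*(-10) - 339)² + 2149696 = (-100 - 339)² + 2149696 = (-439)² + 2149696 = 192721 + 2149696 = 2342417)
(-3748050 + H)*(P(-2105, 2098) + (-263 - 1111)*1067) = (-3748050 + 2342417)*((622 + 2098) + (-263 - 1111)*1067) = -1405633*(2720 - 1374*1067) = -1405633*(2720 - 1466058) = -1405633*(-1463338) = 2056916182954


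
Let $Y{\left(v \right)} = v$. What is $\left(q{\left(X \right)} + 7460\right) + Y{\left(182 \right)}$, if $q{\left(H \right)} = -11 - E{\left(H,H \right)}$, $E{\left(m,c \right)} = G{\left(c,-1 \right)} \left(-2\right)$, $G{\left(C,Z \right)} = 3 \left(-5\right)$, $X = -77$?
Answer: $7601$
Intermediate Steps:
$G{\left(C,Z \right)} = -15$
$E{\left(m,c \right)} = 30$ ($E{\left(m,c \right)} = \left(-15\right) \left(-2\right) = 30$)
$q{\left(H \right)} = -41$ ($q{\left(H \right)} = -11 - 30 = -41$)
$\left(q{\left(X \right)} + 7460\right) + Y{\left(182 \right)} = \left(-41 + 7460\right) + 182 = 7419 + 182 = 7601$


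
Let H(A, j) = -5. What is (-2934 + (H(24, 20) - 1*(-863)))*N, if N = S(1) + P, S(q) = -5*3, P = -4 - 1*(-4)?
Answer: 31140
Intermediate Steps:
P = 0 (P = -4 + 4 = 0)
S(q) = -15
N = -15 (N = -15 + 0 = -15)
(-2934 + (H(24, 20) - 1*(-863)))*N = (-2934 + (-5 - 1*(-863)))*(-15) = (-2934 + (-5 + 863))*(-15) = (-2934 + 858)*(-15) = -2076*(-15) = 31140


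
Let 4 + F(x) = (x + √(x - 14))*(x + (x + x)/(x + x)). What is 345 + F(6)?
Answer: 383 + 14*I*√2 ≈ 383.0 + 19.799*I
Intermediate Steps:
F(x) = -4 + (1 + x)*(x + √(-14 + x)) (F(x) = -4 + (x + √(x - 14))*(x + (x + x)/(x + x)) = -4 + (x + √(-14 + x))*(x + (2*x)/((2*x))) = -4 + (x + √(-14 + x))*(x + (2*x)*(1/(2*x))) = -4 + (x + √(-14 + x))*(x + 1) = -4 + (x + √(-14 + x))*(1 + x) = -4 + (1 + x)*(x + √(-14 + x)))
345 + F(6) = 345 + (-4 + 6 + 6² + √(-14 + 6) + 6*√(-14 + 6)) = 345 + (-4 + 6 + 36 + √(-8) + 6*√(-8)) = 345 + (-4 + 6 + 36 + 2*I*√2 + 6*(2*I*√2)) = 345 + (-4 + 6 + 36 + 2*I*√2 + 12*I*√2) = 345 + (38 + 14*I*√2) = 383 + 14*I*√2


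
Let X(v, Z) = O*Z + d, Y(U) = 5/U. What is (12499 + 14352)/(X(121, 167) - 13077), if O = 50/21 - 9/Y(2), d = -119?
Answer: -2819355/1406956 ≈ -2.0039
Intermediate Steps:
O = -128/105 (O = 50/21 - 9/(5/2) = 50*(1/21) - 9/(5*(1/2)) = 50/21 - 9/5/2 = 50/21 - 9*2/5 = 50/21 - 18/5 = -128/105 ≈ -1.2190)
X(v, Z) = -119 - 128*Z/105 (X(v, Z) = -128*Z/105 - 119 = -119 - 128*Z/105)
(12499 + 14352)/(X(121, 167) - 13077) = (12499 + 14352)/((-119 - 128/105*167) - 13077) = 26851/((-119 - 21376/105) - 13077) = 26851/(-33871/105 - 13077) = 26851/(-1406956/105) = 26851*(-105/1406956) = -2819355/1406956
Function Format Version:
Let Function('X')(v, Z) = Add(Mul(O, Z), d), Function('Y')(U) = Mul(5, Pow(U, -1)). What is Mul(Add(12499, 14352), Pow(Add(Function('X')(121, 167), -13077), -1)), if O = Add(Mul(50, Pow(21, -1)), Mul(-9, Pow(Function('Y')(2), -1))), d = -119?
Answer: Rational(-2819355, 1406956) ≈ -2.0039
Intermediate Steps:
O = Rational(-128, 105) (O = Add(Mul(50, Pow(21, -1)), Mul(-9, Pow(Mul(5, Pow(2, -1)), -1))) = Add(Mul(50, Rational(1, 21)), Mul(-9, Pow(Mul(5, Rational(1, 2)), -1))) = Add(Rational(50, 21), Mul(-9, Pow(Rational(5, 2), -1))) = Add(Rational(50, 21), Mul(-9, Rational(2, 5))) = Add(Rational(50, 21), Rational(-18, 5)) = Rational(-128, 105) ≈ -1.2190)
Function('X')(v, Z) = Add(-119, Mul(Rational(-128, 105), Z)) (Function('X')(v, Z) = Add(Mul(Rational(-128, 105), Z), -119) = Add(-119, Mul(Rational(-128, 105), Z)))
Mul(Add(12499, 14352), Pow(Add(Function('X')(121, 167), -13077), -1)) = Mul(Add(12499, 14352), Pow(Add(Add(-119, Mul(Rational(-128, 105), 167)), -13077), -1)) = Mul(26851, Pow(Add(Add(-119, Rational(-21376, 105)), -13077), -1)) = Mul(26851, Pow(Add(Rational(-33871, 105), -13077), -1)) = Mul(26851, Pow(Rational(-1406956, 105), -1)) = Mul(26851, Rational(-105, 1406956)) = Rational(-2819355, 1406956)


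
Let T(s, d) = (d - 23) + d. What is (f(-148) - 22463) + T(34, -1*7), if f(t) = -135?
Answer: -22635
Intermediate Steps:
T(s, d) = -23 + 2*d (T(s, d) = (-23 + d) + d = -23 + 2*d)
(f(-148) - 22463) + T(34, -1*7) = (-135 - 22463) + (-23 + 2*(-1*7)) = -22598 + (-23 + 2*(-7)) = -22598 + (-23 - 14) = -22598 - 37 = -22635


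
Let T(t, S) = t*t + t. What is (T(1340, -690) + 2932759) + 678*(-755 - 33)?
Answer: 4195435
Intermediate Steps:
T(t, S) = t + t² (T(t, S) = t² + t = t + t²)
(T(1340, -690) + 2932759) + 678*(-755 - 33) = (1340*(1 + 1340) + 2932759) + 678*(-755 - 33) = (1340*1341 + 2932759) + 678*(-788) = (1796940 + 2932759) - 534264 = 4729699 - 534264 = 4195435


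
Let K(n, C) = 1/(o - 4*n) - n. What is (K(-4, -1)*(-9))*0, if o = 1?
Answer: 0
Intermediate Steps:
K(n, C) = 1/(1 - 4*n) - n
(K(-4, -1)*(-9))*0 = (((-1 - 4 - 4*(-4)²)/(-1 + 4*(-4)))*(-9))*0 = (((-1 - 4 - 4*16)/(-1 - 16))*(-9))*0 = (((-1 - 4 - 64)/(-17))*(-9))*0 = (-1/17*(-69)*(-9))*0 = ((69/17)*(-9))*0 = -621/17*0 = 0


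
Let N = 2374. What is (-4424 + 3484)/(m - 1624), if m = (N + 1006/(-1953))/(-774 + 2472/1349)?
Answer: 239036155785/413754750209 ≈ 0.57772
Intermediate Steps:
m = -3126588092/1017175131 (m = (2374 + 1006/(-1953))/(-774 + 2472/1349) = (2374 + 1006*(-1/1953))/(-774 + 2472*(1/1349)) = (2374 - 1006/1953)/(-774 + 2472/1349) = 4635416/(1953*(-1041654/1349)) = (4635416/1953)*(-1349/1041654) = -3126588092/1017175131 ≈ -3.0738)
(-4424 + 3484)/(m - 1624) = (-4424 + 3484)/(-3126588092/1017175131 - 1624) = -940/(-1655019000836/1017175131) = -940*(-1017175131/1655019000836) = 239036155785/413754750209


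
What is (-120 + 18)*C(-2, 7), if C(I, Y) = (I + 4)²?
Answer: -408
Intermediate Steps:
C(I, Y) = (4 + I)²
(-120 + 18)*C(-2, 7) = (-120 + 18)*(4 - 2)² = -102*2² = -102*4 = -408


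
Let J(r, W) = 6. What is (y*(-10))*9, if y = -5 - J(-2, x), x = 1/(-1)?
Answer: 990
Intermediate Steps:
x = -1
y = -11 (y = -5 - 1*6 = -5 - 6 = -11)
(y*(-10))*9 = -11*(-10)*9 = 110*9 = 990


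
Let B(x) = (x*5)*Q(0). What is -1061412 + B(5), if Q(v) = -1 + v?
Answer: -1061437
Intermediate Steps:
B(x) = -5*x (B(x) = (x*5)*(-1 + 0) = (5*x)*(-1) = -5*x)
-1061412 + B(5) = -1061412 - 5*5 = -1061412 - 25 = -1061437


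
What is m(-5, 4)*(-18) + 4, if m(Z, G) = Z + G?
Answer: 22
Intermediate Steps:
m(Z, G) = G + Z
m(-5, 4)*(-18) + 4 = (4 - 5)*(-18) + 4 = -1*(-18) + 4 = 18 + 4 = 22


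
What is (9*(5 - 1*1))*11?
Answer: 396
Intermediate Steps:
(9*(5 - 1*1))*11 = (9*(5 - 1))*11 = (9*4)*11 = 36*11 = 396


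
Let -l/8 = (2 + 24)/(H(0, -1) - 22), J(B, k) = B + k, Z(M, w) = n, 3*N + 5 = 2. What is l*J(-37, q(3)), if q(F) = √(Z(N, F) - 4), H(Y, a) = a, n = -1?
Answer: -7696/23 + 208*I*√5/23 ≈ -334.61 + 20.222*I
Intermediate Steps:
N = -1 (N = -5/3 + (⅓)*2 = -5/3 + ⅔ = -1)
Z(M, w) = -1
q(F) = I*√5 (q(F) = √(-1 - 4) = √(-5) = I*√5)
l = 208/23 (l = -8*(2 + 24)/(-1 - 22) = -208/(-23) = -208*(-1)/23 = -8*(-26/23) = 208/23 ≈ 9.0435)
l*J(-37, q(3)) = 208*(-37 + I*√5)/23 = -7696/23 + 208*I*√5/23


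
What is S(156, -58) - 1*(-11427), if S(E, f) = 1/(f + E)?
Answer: 1119847/98 ≈ 11427.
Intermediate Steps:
S(E, f) = 1/(E + f)
S(156, -58) - 1*(-11427) = 1/(156 - 58) - 1*(-11427) = 1/98 + 11427 = 1119847/98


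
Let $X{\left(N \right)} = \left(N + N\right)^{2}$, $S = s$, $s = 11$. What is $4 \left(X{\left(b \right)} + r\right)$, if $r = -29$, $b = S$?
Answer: $1820$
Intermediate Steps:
$S = 11$
$b = 11$
$X{\left(N \right)} = 4 N^{2}$ ($X{\left(N \right)} = \left(2 N\right)^{2} = 4 N^{2}$)
$4 \left(X{\left(b \right)} + r\right) = 4 \left(4 \cdot 11^{2} - 29\right) = 4 \left(4 \cdot 121 - 29\right) = 4 \left(484 - 29\right) = 4 \cdot 455 = 1820$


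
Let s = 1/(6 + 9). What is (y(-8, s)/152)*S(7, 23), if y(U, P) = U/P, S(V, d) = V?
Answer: -105/19 ≈ -5.5263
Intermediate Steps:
s = 1/15 ≈ 0.066667
(y(-8, s)/152)*S(7, 23) = (-8/1/15/152)*7 = (-8*15*(1/152))*7 = -120*1/152*7 = -15/19*7 = -105/19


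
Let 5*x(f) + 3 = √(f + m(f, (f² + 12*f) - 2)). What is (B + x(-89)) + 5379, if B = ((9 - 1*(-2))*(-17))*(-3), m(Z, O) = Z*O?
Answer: 29697/5 + 2*I*√152457/5 ≈ 5939.4 + 156.18*I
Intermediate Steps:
m(Z, O) = O*Z
x(f) = -⅗ + √(f + f*(-2 + f² + 12*f))/5 (x(f) = -⅗ + √(f + ((f² + 12*f) - 2)*f)/5 = -⅗ + √(f + (-2 + f² + 12*f)*f)/5 = -⅗ + √(f + f*(-2 + f² + 12*f))/5)
B = 561 (B = ((9 + 2)*(-17))*(-3) = (11*(-17))*(-3) = -187*(-3) = 561)
(B + x(-89)) + 5379 = (561 + (-⅗ + √(-89*(-1 + (-89)² + 12*(-89)))/5)) + 5379 = (561 + (-⅗ + √(-89*(-1 + 7921 - 1068))/5)) + 5379 = (561 + (-⅗ + √(-89*6852)/5)) + 5379 = (561 + (-⅗ + √(-609828)/5)) + 5379 = (561 + (-⅗ + (2*I*√152457)/5)) + 5379 = (561 + (-⅗ + 2*I*√152457/5)) + 5379 = (2802/5 + 2*I*√152457/5) + 5379 = 29697/5 + 2*I*√152457/5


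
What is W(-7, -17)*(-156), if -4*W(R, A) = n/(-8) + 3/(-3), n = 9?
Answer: -663/8 ≈ -82.875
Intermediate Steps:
W(R, A) = 17/32 (W(R, A) = -(9/(-8) + 3/(-3))/4 = -(9*(-⅛) + 3*(-⅓))/4 = -(-9/8 - 1)/4 = -¼*(-17/8) = 17/32)
W(-7, -17)*(-156) = (17/32)*(-156) = -663/8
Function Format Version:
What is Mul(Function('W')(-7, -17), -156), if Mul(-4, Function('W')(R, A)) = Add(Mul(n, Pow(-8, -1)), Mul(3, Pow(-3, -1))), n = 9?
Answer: Rational(-663, 8) ≈ -82.875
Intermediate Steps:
Function('W')(R, A) = Rational(17, 32) (Function('W')(R, A) = Mul(Rational(-1, 4), Add(Mul(9, Pow(-8, -1)), Mul(3, Pow(-3, -1)))) = Mul(Rational(-1, 4), Add(Mul(9, Rational(-1, 8)), Mul(3, Rational(-1, 3)))) = Mul(Rational(-1, 4), Add(Rational(-9, 8), -1)) = Mul(Rational(-1, 4), Rational(-17, 8)) = Rational(17, 32))
Mul(Function('W')(-7, -17), -156) = Mul(Rational(17, 32), -156) = Rational(-663, 8)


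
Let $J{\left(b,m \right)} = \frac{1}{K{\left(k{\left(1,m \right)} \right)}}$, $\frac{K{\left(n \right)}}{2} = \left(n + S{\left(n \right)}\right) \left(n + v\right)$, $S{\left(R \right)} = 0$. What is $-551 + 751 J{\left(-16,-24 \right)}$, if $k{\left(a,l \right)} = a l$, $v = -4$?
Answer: $- \frac{739793}{1344} \approx -550.44$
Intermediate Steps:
$K{\left(n \right)} = 2 n \left(-4 + n\right)$ ($K{\left(n \right)} = 2 \left(n + 0\right) \left(n - 4\right) = 2 n \left(-4 + n\right)$)
$J{\left(b,m \right)} = \frac{1}{2 m \left(-4 + m\right)}$ ($J{\left(b,m \right)} = \frac{1}{2 \cdot 1 m \left(-4 + 1 m\right)} = \frac{1}{2 m \left(-4 + m\right)}$)
$-551 + 751 J{\left(-16,-24 \right)} = -551 + 751 \frac{1}{2 \left(-24\right) \left(-4 - 24\right)} = -551 + 751 \cdot \frac{1}{2} \left(- \frac{1}{24}\right) \frac{1}{-28} = -551 + 751 \cdot \frac{1}{2} \left(- \frac{1}{24}\right) \left(- \frac{1}{28}\right) = -551 + 751 \cdot \frac{1}{1344} = -551 + \frac{751}{1344} = - \frac{739793}{1344}$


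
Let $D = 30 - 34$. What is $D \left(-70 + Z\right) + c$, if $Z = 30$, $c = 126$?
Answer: $286$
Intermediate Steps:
$D = -4$
$D \left(-70 + Z\right) + c = - 4 \left(-70 + 30\right) + 126 = \left(-4\right) \left(-40\right) + 126 = 160 + 126 = 286$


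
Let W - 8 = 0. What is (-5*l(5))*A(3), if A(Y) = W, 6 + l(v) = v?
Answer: 40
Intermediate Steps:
W = 8 (W = 8 + 0 = 8)
l(v) = -6 + v
A(Y) = 8
(-5*l(5))*A(3) = -5*(-6 + 5)*8 = -5*(-1)*8 = 5*8 = 40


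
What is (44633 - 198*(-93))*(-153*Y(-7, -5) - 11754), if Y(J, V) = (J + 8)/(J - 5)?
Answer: -2961002355/4 ≈ -7.4025e+8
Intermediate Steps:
Y(J, V) = (8 + J)/(-5 + J)
(44633 - 198*(-93))*(-153*Y(-7, -5) - 11754) = (44633 - 198*(-93))*(-153*(8 - 7)/(-5 - 7) - 11754) = (44633 + 18414)*(-153/(-12) - 11754) = 63047*(-(-51)/4 - 11754) = 63047*(-153*(-1/12) - 11754) = 63047*(51/4 - 11754) = 63047*(-46965/4) = -2961002355/4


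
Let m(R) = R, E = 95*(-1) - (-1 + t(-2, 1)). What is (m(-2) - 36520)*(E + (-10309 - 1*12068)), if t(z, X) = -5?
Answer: 820503252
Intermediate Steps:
E = -89 (E = 95*(-1) - (-1 - 5) = -95 - 1*(-6) = -95 + 6 = -89)
(m(-2) - 36520)*(E + (-10309 - 1*12068)) = (-2 - 36520)*(-89 + (-10309 - 1*12068)) = -36522*(-89 + (-10309 - 12068)) = -36522*(-89 - 22377) = -36522*(-22466) = 820503252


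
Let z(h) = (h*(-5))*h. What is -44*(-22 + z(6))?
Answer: 8888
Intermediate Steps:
z(h) = -5*h**2 (z(h) = (-5*h)*h = -5*h**2)
-44*(-22 + z(6)) = -44*(-22 - 5*6**2) = -44*(-22 - 5*36) = -44*(-22 - 180) = -44*(-202) = 8888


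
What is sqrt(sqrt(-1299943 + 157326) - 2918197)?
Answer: sqrt(-2918197 + I*sqrt(1142617)) ≈ 0.313 + 1708.3*I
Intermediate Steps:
sqrt(sqrt(-1299943 + 157326) - 2918197) = sqrt(sqrt(-1142617) - 2918197) = sqrt(I*sqrt(1142617) - 2918197) = sqrt(-2918197 + I*sqrt(1142617))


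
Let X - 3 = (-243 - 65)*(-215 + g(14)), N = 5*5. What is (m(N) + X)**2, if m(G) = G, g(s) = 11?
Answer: 3951379600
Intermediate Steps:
N = 25
X = 62835 (X = 3 + (-243 - 65)*(-215 + 11) = 3 - 308*(-204) = 3 + 62832 = 62835)
(m(N) + X)**2 = (25 + 62835)**2 = 62860**2 = 3951379600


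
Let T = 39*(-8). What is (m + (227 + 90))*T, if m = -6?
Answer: -97032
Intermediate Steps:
T = -312
(m + (227 + 90))*T = (-6 + (227 + 90))*(-312) = (-6 + 317)*(-312) = 311*(-312) = -97032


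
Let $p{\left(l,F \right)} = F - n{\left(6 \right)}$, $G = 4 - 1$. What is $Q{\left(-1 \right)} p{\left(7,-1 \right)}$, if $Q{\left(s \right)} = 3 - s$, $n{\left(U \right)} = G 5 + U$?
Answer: $-88$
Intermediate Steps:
$G = 3$ ($G = 4 - 1 = 3$)
$n{\left(U \right)} = 15 + U$ ($n{\left(U \right)} = 3 \cdot 5 + U = 15 + U$)
$p{\left(l,F \right)} = -21 + F$ ($p{\left(l,F \right)} = F - \left(15 + 6\right) = F - 21 = -21 + F$)
$Q{\left(-1 \right)} p{\left(7,-1 \right)} = \left(3 - -1\right) \left(-21 - 1\right) = \left(3 + 1\right) \left(-22\right) = 4 \left(-22\right) = -88$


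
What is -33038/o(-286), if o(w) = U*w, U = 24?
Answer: 16519/3432 ≈ 4.8132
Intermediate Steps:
o(w) = 24*w
-33038/o(-286) = -33038/(24*(-286)) = -33038/(-6864) = -33038*(-1/6864) = 16519/3432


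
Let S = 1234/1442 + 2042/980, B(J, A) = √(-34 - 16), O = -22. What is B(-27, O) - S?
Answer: -148353/50470 + 5*I*√2 ≈ -2.9394 + 7.0711*I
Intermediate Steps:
B(J, A) = 5*I*√2 (B(J, A) = √(-50) = 5*I*√2)
S = 148353/50470 (S = 1234*(1/1442) + 2042*(1/980) = 617/721 + 1021/490 = 148353/50470 ≈ 2.9394)
B(-27, O) - S = 5*I*√2 - 1*148353/50470 = 5*I*√2 - 148353/50470 = -148353/50470 + 5*I*√2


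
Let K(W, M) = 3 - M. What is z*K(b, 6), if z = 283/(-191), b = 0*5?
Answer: 849/191 ≈ 4.4450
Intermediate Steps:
b = 0
z = -283/191 (z = 283*(-1/191) = -283/191 ≈ -1.4817)
z*K(b, 6) = -283*(3 - 1*6)/191 = -283*(3 - 6)/191 = -283/191*(-3) = 849/191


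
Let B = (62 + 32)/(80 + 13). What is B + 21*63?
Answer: 123133/93 ≈ 1324.0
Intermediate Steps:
B = 94/93 ≈ 1.0108
B + 21*63 = 94/93 + 21*63 = 94/93 + 1323 = 123133/93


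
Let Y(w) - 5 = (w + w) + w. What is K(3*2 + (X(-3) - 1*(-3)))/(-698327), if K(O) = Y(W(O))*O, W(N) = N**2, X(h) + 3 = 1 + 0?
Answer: -152/99761 ≈ -0.0015236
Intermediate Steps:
X(h) = -2 (X(h) = -3 + (1 + 0) = -3 + 1 = -2)
Y(w) = 5 + 3*w (Y(w) = 5 + ((w + w) + w) = 5 + (2*w + w) = 5 + 3*w)
K(O) = O*(5 + 3*O**2) (K(O) = (5 + 3*O**2)*O = O*(5 + 3*O**2))
K(3*2 + (X(-3) - 1*(-3)))/(-698327) = ((3*2 + (-2 - 1*(-3)))*(5 + 3*(3*2 + (-2 - 1*(-3)))**2))/(-698327) = ((6 + (-2 + 3))*(5 + 3*(6 + (-2 + 3))**2))*(-1/698327) = ((6 + 1)*(5 + 3*(6 + 1)**2))*(-1/698327) = (7*(5 + 3*7**2))*(-1/698327) = (7*(5 + 3*49))*(-1/698327) = (7*(5 + 147))*(-1/698327) = (7*152)*(-1/698327) = 1064*(-1/698327) = -152/99761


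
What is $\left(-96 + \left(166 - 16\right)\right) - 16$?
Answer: $38$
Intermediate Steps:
$\left(-96 + \left(166 - 16\right)\right) - 16 = \left(-96 + 150\right) - 16 = 54 - 16 = 38$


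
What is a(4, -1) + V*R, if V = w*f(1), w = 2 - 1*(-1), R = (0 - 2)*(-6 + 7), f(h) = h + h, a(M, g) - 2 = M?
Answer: -6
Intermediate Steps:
a(M, g) = 2 + M
f(h) = 2*h
R = -2 (R = -2*1 = -2)
w = 3 (w = 2 + 1 = 3)
V = 6 (V = 3*(2*1) = 3*2 = 6)
a(4, -1) + V*R = (2 + 4) + 6*(-2) = 6 - 12 = -6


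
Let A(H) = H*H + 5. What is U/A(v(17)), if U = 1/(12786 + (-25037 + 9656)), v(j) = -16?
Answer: -1/677295 ≈ -1.4765e-6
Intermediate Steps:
A(H) = 5 + H**2 (A(H) = H**2 + 5 = 5 + H**2)
U = -1/2595 (U = 1/(12786 - 15381) = 1/(-2595) = -1/2595 ≈ -0.00038536)
U/A(v(17)) = -1/(2595*(5 + (-16)**2)) = -1/(2595*(5 + 256)) = -1/2595/261 = -1/2595*1/261 = -1/677295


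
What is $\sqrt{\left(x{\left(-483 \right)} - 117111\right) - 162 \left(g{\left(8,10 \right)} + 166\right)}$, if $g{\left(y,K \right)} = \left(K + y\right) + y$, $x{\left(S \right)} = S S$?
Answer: $\sqrt{85074} \approx 291.67$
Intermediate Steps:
$x{\left(S \right)} = S^{2}$
$g{\left(y,K \right)} = K + 2 y$
$\sqrt{\left(x{\left(-483 \right)} - 117111\right) - 162 \left(g{\left(8,10 \right)} + 166\right)} = \sqrt{\left(\left(-483\right)^{2} - 117111\right) - 162 \left(\left(10 + 2 \cdot 8\right) + 166\right)} = \sqrt{\left(233289 - 117111\right) - 162 \left(\left(10 + 16\right) + 166\right)} = \sqrt{116178 - 162 \left(26 + 166\right)} = \sqrt{116178 - 31104} = \sqrt{85074}$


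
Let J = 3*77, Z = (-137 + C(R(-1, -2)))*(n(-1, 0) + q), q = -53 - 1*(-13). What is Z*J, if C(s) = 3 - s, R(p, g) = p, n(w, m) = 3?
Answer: 1136751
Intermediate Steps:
q = -40 (q = -53 + 13 = -40)
Z = 4921 (Z = (-137 + (3 - 1*(-1)))*(3 - 40) = (-137 + (3 + 1))*(-37) = (-137 + 4)*(-37) = -133*(-37) = 4921)
J = 231
Z*J = 4921*231 = 1136751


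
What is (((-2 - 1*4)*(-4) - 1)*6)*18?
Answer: 2484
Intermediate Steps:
(((-2 - 1*4)*(-4) - 1)*6)*18 = (((-2 - 4)*(-4) - 1)*6)*18 = ((-6*(-4) - 1)*6)*18 = ((24 - 1)*6)*18 = (23*6)*18 = 138*18 = 2484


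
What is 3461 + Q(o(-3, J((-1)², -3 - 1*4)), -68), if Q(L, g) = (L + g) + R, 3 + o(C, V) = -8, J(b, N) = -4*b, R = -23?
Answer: 3359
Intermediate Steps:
o(C, V) = -11 (o(C, V) = -3 - 8 = -11)
Q(L, g) = -23 + L + g (Q(L, g) = (L + g) - 23 = -23 + L + g)
3461 + Q(o(-3, J((-1)², -3 - 1*4)), -68) = 3461 + (-23 - 11 - 68) = 3461 - 102 = 3359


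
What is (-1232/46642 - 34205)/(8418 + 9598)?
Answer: -797695421/420151136 ≈ -1.8986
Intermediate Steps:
(-1232/46642 - 34205)/(8418 + 9598) = (-1232*1/46642 - 34205)/18016 = (-616/23321 - 34205)*(1/18016) = -797695421/23321*1/18016 = -797695421/420151136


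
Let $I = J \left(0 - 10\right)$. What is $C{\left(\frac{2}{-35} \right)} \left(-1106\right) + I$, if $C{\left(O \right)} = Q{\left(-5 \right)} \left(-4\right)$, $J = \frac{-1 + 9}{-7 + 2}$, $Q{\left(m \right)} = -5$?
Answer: $-22104$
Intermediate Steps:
$J = - \frac{8}{5}$ ($J = \frac{8}{-5} = 8 \left(- \frac{1}{5}\right) = - \frac{8}{5} \approx -1.6$)
$I = 16$ ($I = - \frac{8 \left(0 - 10\right)}{5} = \left(- \frac{8}{5}\right) \left(-10\right) = 16$)
$C{\left(O \right)} = 20$ ($C{\left(O \right)} = \left(-5\right) \left(-4\right) = 20$)
$C{\left(\frac{2}{-35} \right)} \left(-1106\right) + I = 20 \left(-1106\right) + 16 = -22120 + 16 = -22104$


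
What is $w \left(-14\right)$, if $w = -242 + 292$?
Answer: $-700$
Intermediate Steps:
$w = 50$
$w \left(-14\right) = 50 \left(-14\right) = -700$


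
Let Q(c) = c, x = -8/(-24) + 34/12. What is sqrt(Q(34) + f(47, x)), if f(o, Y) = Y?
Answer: sqrt(1338)/6 ≈ 6.0965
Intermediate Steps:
x = 19/6 (x = -8*(-1/24) + 34*(1/12) = 1/3 + 17/6 = 19/6 ≈ 3.1667)
sqrt(Q(34) + f(47, x)) = sqrt(34 + 19/6) = sqrt(223/6) = sqrt(1338)/6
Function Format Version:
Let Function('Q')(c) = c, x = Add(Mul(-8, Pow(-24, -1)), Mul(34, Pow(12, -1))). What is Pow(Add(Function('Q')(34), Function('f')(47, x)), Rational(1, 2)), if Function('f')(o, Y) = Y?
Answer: Mul(Rational(1, 6), Pow(1338, Rational(1, 2))) ≈ 6.0965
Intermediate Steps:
x = Rational(19, 6) (x = Add(Mul(-8, Rational(-1, 24)), Mul(34, Rational(1, 12))) = Add(Rational(1, 3), Rational(17, 6)) = Rational(19, 6) ≈ 3.1667)
Pow(Add(Function('Q')(34), Function('f')(47, x)), Rational(1, 2)) = Pow(Add(34, Rational(19, 6)), Rational(1, 2)) = Pow(Rational(223, 6), Rational(1, 2)) = Mul(Rational(1, 6), Pow(1338, Rational(1, 2)))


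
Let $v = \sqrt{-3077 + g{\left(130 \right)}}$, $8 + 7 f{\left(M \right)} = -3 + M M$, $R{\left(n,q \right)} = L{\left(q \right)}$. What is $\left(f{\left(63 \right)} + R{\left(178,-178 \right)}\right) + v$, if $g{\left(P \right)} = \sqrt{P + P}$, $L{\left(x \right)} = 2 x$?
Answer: $\frac{1466}{7} + \sqrt{-3077 + 2 \sqrt{65}} \approx 209.43 + 55.325 i$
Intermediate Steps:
$R{\left(n,q \right)} = 2 q$
$f{\left(M \right)} = - \frac{11}{7} + \frac{M^{2}}{7}$ ($f{\left(M \right)} = - \frac{8}{7} + \frac{-3 + M M}{7} = - \frac{8}{7} + \frac{-3 + M^{2}}{7} = - \frac{8}{7} + \left(- \frac{3}{7} + \frac{M^{2}}{7}\right) = - \frac{11}{7} + \frac{M^{2}}{7}$)
$g{\left(P \right)} = \sqrt{2} \sqrt{P}$ ($g{\left(P \right)} = \sqrt{2 P} = \sqrt{2} \sqrt{P}$)
$v = \sqrt{-3077 + 2 \sqrt{65}}$ ($v = \sqrt{-3077 + \sqrt{2} \sqrt{130}} = \sqrt{-3077 + 2 \sqrt{65}} \approx 55.325 i$)
$\left(f{\left(63 \right)} + R{\left(178,-178 \right)}\right) + v = \left(\left(- \frac{11}{7} + \frac{63^{2}}{7}\right) + 2 \left(-178\right)\right) + \sqrt{-3077 + 2 \sqrt{65}} = \left(\left(- \frac{11}{7} + \frac{1}{7} \cdot 3969\right) - 356\right) + \sqrt{-3077 + 2 \sqrt{65}} = \left(\left(- \frac{11}{7} + 567\right) - 356\right) + \sqrt{-3077 + 2 \sqrt{65}} = \left(\frac{3958}{7} - 356\right) + \sqrt{-3077 + 2 \sqrt{65}} = \frac{1466}{7} + \sqrt{-3077 + 2 \sqrt{65}}$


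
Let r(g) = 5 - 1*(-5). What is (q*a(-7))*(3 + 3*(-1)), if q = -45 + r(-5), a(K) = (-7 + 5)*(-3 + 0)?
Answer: 0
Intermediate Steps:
r(g) = 10 (r(g) = 5 + 5 = 10)
a(K) = 6 (a(K) = -2*(-3) = 6)
q = -35 (q = -45 + 10 = -35)
(q*a(-7))*(3 + 3*(-1)) = (-35*6)*(3 + 3*(-1)) = -210*(3 - 3) = -210*0 = 0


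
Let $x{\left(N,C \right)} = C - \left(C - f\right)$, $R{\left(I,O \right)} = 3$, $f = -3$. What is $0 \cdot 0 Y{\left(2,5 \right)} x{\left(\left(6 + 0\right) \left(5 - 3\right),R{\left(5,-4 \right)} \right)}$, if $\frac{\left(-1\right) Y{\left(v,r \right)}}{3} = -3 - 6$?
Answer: $0$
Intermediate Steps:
$Y{\left(v,r \right)} = 27$ ($Y{\left(v,r \right)} = - 3 \left(-3 - 6\right) = \left(-3\right) \left(-9\right) = 27$)
$x{\left(N,C \right)} = -3$ ($x{\left(N,C \right)} = C - \left(3 + C\right) = -3$)
$0 \cdot 0 Y{\left(2,5 \right)} x{\left(\left(6 + 0\right) \left(5 - 3\right),R{\left(5,-4 \right)} \right)} = 0 \cdot 0 \cdot 27 \left(-3\right) = 0 \cdot 27 \left(-3\right) = 0 \left(-3\right) = 0$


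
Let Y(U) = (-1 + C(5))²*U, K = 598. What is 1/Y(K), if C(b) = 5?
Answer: 1/9568 ≈ 0.00010451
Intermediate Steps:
Y(U) = 16*U (Y(U) = (-1 + 5)²*U = 4²*U = 16*U)
1/Y(K) = 1/(16*598) = 1/9568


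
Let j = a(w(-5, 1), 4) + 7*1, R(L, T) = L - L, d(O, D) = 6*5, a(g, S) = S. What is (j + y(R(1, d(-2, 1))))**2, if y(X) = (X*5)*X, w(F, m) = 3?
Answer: 121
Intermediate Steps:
d(O, D) = 30
R(L, T) = 0
y(X) = 5*X**2 (y(X) = (5*X)*X = 5*X**2)
j = 11 (j = 4 + 7*1 = 4 + 7 = 11)
(j + y(R(1, d(-2, 1))))**2 = (11 + 5*0**2)**2 = (11 + 5*0)**2 = (11 + 0)**2 = 11**2 = 121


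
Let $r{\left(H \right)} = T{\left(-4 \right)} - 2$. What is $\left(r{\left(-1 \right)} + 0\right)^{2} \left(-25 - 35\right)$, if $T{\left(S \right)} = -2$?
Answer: $-960$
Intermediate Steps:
$r{\left(H \right)} = -4$ ($r{\left(H \right)} = -2 - 2 = -4$)
$\left(r{\left(-1 \right)} + 0\right)^{2} \left(-25 - 35\right) = \left(-4 + 0\right)^{2} \left(-25 - 35\right) = \left(-4\right)^{2} \left(-60\right) = 16 \left(-60\right) = -960$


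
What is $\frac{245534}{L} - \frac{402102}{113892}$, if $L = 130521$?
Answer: $- \frac{4086399469}{2477549622} \approx -1.6494$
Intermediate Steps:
$\frac{245534}{L} - \frac{402102}{113892} = \frac{245534}{130521} - \frac{402102}{113892} = 245534 \cdot \frac{1}{130521} - \frac{67017}{18982} = \frac{245534}{130521} - \frac{67017}{18982} = - \frac{4086399469}{2477549622}$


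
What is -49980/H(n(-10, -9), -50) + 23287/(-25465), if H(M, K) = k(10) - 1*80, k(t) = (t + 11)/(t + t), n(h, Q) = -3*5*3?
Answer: 2310731257/3655385 ≈ 632.14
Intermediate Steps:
n(h, Q) = -45 (n(h, Q) = -15*3 = -45)
k(t) = (11 + t)/(2*t) (k(t) = (11 + t)/((2*t)) = (11 + t)*(1/(2*t)) = (11 + t)/(2*t))
H(M, K) = -1579/20 (H(M, K) = (½)*(11 + 10)/10 - 1*80 = (½)*(⅒)*21 - 80 = 21/20 - 80 = -1579/20)
-49980/H(n(-10, -9), -50) + 23287/(-25465) = -49980/(-1579/20) + 23287/(-25465) = -49980*(-20/1579) + 23287*(-1/25465) = 999600/1579 - 2117/2315 = 2310731257/3655385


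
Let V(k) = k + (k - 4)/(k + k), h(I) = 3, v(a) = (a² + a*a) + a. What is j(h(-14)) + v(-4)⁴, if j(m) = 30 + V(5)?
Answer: 6146911/10 ≈ 6.1469e+5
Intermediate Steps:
v(a) = a + 2*a² (v(a) = (a² + a²) + a = 2*a² + a = a + 2*a²)
V(k) = k + (-4 + k)/(2*k) (V(k) = k + (-4 + k)/((2*k)) = k + (-4 + k)*(1/(2*k)) = k + (-4 + k)/(2*k))
j(m) = 351/10 (j(m) = 30 + (½ + 5 - 2/5) = 30 + (½ + 5 - 2*⅕) = 30 + (½ + 5 - ⅖) = 30 + 51/10 = 351/10)
j(h(-14)) + v(-4)⁴ = 351/10 + (-4*(1 + 2*(-4)))⁴ = 351/10 + (-4*(1 - 8))⁴ = 351/10 + (-4*(-7))⁴ = 351/10 + 28⁴ = 351/10 + 614656 = 6146911/10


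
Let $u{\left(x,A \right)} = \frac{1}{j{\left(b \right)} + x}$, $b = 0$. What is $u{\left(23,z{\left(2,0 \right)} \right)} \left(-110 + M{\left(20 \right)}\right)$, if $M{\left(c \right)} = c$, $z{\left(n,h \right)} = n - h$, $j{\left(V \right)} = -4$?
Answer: $- \frac{90}{19} \approx -4.7368$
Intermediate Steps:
$u{\left(x,A \right)} = \frac{1}{-4 + x}$
$u{\left(23,z{\left(2,0 \right)} \right)} \left(-110 + M{\left(20 \right)}\right) = \frac{-110 + 20}{-4 + 23} = \frac{1}{19} \left(-90\right) = - \frac{90}{19}$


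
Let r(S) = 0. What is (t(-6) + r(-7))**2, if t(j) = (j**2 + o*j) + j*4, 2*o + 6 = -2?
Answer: 1296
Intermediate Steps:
o = -4 (o = -3 + (1/2)*(-2) = -3 - 1 = -4)
t(j) = j**2 (t(j) = (j**2 - 4*j) + j*4 = (j**2 - 4*j) + 4*j = j**2)
(t(-6) + r(-7))**2 = ((-6)**2 + 0)**2 = (36 + 0)**2 = 36**2 = 1296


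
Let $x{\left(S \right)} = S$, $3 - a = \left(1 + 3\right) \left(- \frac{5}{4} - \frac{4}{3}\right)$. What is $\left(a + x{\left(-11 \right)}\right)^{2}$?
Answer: $\frac{49}{9} \approx 5.4444$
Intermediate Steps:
$a = \frac{40}{3}$ ($a = 3 - \left(1 + 3\right) \left(- \frac{5}{4} - \frac{4}{3}\right) = 3 - 4 \left(\left(-5\right) \frac{1}{4} - \frac{4}{3}\right) = 3 - 4 \left(- \frac{5}{4} - \frac{4}{3}\right) = 3 - 4 \left(- \frac{31}{12}\right) = 3 - - \frac{31}{3} = 3 + \frac{31}{3} = \frac{40}{3} \approx 13.333$)
$\left(a + x{\left(-11 \right)}\right)^{2} = \left(\frac{40}{3} - 11\right)^{2} = \left(\frac{7}{3}\right)^{2} = \frac{49}{9}$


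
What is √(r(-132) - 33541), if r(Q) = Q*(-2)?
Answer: I*√33277 ≈ 182.42*I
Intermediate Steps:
r(Q) = -2*Q
√(r(-132) - 33541) = √(-2*(-132) - 33541) = √(264 - 33541) = √(-33277) = I*√33277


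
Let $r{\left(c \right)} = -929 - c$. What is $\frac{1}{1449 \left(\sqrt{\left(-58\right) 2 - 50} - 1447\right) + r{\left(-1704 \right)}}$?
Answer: $- \frac{1047964}{2196631357475} - \frac{1449 i \sqrt{166}}{4393262714950} \approx -4.7708 \cdot 10^{-7} - 4.2495 \cdot 10^{-9} i$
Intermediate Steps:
$\frac{1}{1449 \left(\sqrt{\left(-58\right) 2 - 50} - 1447\right) + r{\left(-1704 \right)}} = \frac{1}{1449 \left(\sqrt{\left(-58\right) 2 - 50} - 1447\right) - -775} = \frac{1}{1449 \left(\sqrt{-116 - 50} - 1447\right) + \left(-929 + 1704\right)} = \frac{1}{1449 \left(\sqrt{-166} - 1447\right) + 775} = \frac{1}{1449 \left(i \sqrt{166} - 1447\right) + 775} = \frac{1}{1449 \left(-1447 + i \sqrt{166}\right) + 775} = \frac{1}{\left(-2096703 + 1449 i \sqrt{166}\right) + 775} = \frac{1}{-2095928 + 1449 i \sqrt{166}}$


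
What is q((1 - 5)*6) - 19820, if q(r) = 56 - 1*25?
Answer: -19789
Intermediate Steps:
q(r) = 31 (q(r) = 56 - 25 = 31)
q((1 - 5)*6) - 19820 = 31 - 19820 = -19789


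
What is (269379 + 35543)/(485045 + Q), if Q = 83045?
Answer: 152461/284045 ≈ 0.53675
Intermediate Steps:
(269379 + 35543)/(485045 + Q) = (269379 + 35543)/(485045 + 83045) = 304922/568090 = 304922*(1/568090) = 152461/284045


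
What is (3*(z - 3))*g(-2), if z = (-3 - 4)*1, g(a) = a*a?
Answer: -120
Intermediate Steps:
g(a) = a**2
z = -7 (z = -7*1 = -7)
(3*(z - 3))*g(-2) = (3*(-7 - 3))*(-2)**2 = (3*(-10))*4 = -30*4 = -120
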